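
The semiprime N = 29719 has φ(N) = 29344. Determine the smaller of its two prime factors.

φ(n) = (p−1)(q−1) = n − (p+q) + 1, so p + q = 29719 − 29344 + 1 = 376.
p and q are the roots of t² − 376t + 29719 = 0.
Discriminant: 376² − 4·29719 = 141376 − 118876 = 22500; √22500 = 150.
q = (376 − 150)/2 = 113, p = (376 + 150)/2 = 263.
Check: 113 · 263 = 29719.

113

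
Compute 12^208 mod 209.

45

12^1 ≡ 12 (mod 209)
12^2 ≡ 12^2 = 144 ≡ 144 (mod 209)
12^4 ≡ 144^2 = 20736 ≡ 45 (mod 209)
12^8 ≡ 45^2 = 2025 ≡ 144 (mod 209)
12^16 ≡ 144^2 = 20736 ≡ 45 (mod 209)
12^32 ≡ 45^2 = 2025 ≡ 144 (mod 209)
12^64 ≡ 144^2 = 20736 ≡ 45 (mod 209)
12^128 ≡ 45^2 = 2025 ≡ 144 (mod 209)
208 = 128 + 64 + 16 in binary powers of 2.
So 12^208 ≡ 144 · 45 · 45 ≡ 45 (mod 209).
Since 45 ≠ 1, base 12 is a Fermat witness: 209 is composite.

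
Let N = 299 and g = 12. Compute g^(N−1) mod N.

12^1 ≡ 12 (mod 299)
12^2 ≡ 12^2 = 144 ≡ 144 (mod 299)
12^4 ≡ 144^2 = 20736 ≡ 105 (mod 299)
12^8 ≡ 105^2 = 11025 ≡ 261 (mod 299)
12^16 ≡ 261^2 = 68121 ≡ 248 (mod 299)
12^32 ≡ 248^2 = 61504 ≡ 209 (mod 299)
12^64 ≡ 209^2 = 43681 ≡ 27 (mod 299)
12^128 ≡ 27^2 = 729 ≡ 131 (mod 299)
12^256 ≡ 131^2 = 17161 ≡ 118 (mod 299)
298 = 256 + 32 + 8 + 2 in binary powers of 2.
So 12^298 ≡ 118 · 209 · 261 · 144 ≡ 196 (mod 299).
Since 196 ≠ 1, base 12 is a Fermat witness: 299 is composite.

196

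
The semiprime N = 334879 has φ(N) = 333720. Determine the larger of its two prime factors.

619

φ(n) = (p−1)(q−1) = n − (p+q) + 1, so p + q = 334879 − 333720 + 1 = 1160.
p and q are the roots of t² − 1160t + 334879 = 0.
Discriminant: 1160² − 4·334879 = 1345600 − 1339516 = 6084; √6084 = 78.
q = (1160 − 78)/2 = 541, p = (1160 + 78)/2 = 619.
Check: 541 · 619 = 334879.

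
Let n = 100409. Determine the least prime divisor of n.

31

100409 is odd.
Digit sum 14, not divisible by 3.
Ends in 9: not divisible by 5.
7: 100409 = 7·14344 + 1
11: 100409 = 11·9128 + 1
13: 100409 = 13·7723 + 10
17: 100409 = 17·5906 + 7
19: 100409 = 19·5284 + 13
23: 100409 = 23·4365 + 14
29: 100409 = 29·3462 + 11
31: 100409 = 31·3239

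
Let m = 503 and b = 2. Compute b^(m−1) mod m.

2^1 ≡ 2 (mod 503)
2^2 ≡ 2^2 = 4 ≡ 4 (mod 503)
2^4 ≡ 4^2 = 16 ≡ 16 (mod 503)
2^8 ≡ 16^2 = 256 ≡ 256 (mod 503)
2^16 ≡ 256^2 = 65536 ≡ 146 (mod 503)
2^32 ≡ 146^2 = 21316 ≡ 190 (mod 503)
2^64 ≡ 190^2 = 36100 ≡ 387 (mod 503)
2^128 ≡ 387^2 = 149769 ≡ 378 (mod 503)
2^256 ≡ 378^2 = 142884 ≡ 32 (mod 503)
502 = 256 + 128 + 64 + 32 + 16 + 4 + 2 in binary powers of 2.
So 2^502 ≡ 32 · 378 · 387 · 190 · 146 · 16 · 4 ≡ 1 (mod 503).
Since the result is 1, base 2 gives no evidence that 503 is composite.

1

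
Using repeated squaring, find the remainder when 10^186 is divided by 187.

155

10^1 ≡ 10 (mod 187)
10^2 ≡ 10^2 = 100 ≡ 100 (mod 187)
10^4 ≡ 100^2 = 10000 ≡ 89 (mod 187)
10^8 ≡ 89^2 = 7921 ≡ 67 (mod 187)
10^16 ≡ 67^2 = 4489 ≡ 1 (mod 187)
10^32 ≡ 1^2 = 1 ≡ 1 (mod 187)
10^64 ≡ 1^2 = 1 ≡ 1 (mod 187)
10^128 ≡ 1^2 = 1 ≡ 1 (mod 187)
186 = 128 + 32 + 16 + 8 + 2 in binary powers of 2.
So 10^186 ≡ 1 · 1 · 1 · 67 · 100 ≡ 155 (mod 187).
Since 155 ≠ 1, base 10 is a Fermat witness: 187 is composite.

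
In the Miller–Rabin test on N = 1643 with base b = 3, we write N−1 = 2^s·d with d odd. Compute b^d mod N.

1643 − 1 = 1642 = 2^1 · 821, so d = 821.
3^1 ≡ 3 (mod 1643)
3^2 ≡ 3^2 = 9 ≡ 9 (mod 1643)
3^4 ≡ 9^2 = 81 ≡ 81 (mod 1643)
3^8 ≡ 81^2 = 6561 ≡ 1632 (mod 1643)
3^16 ≡ 1632^2 = 2663424 ≡ 121 (mod 1643)
3^32 ≡ 121^2 = 14641 ≡ 1497 (mod 1643)
3^64 ≡ 1497^2 = 2241009 ≡ 1600 (mod 1643)
3^128 ≡ 1600^2 = 2560000 ≡ 206 (mod 1643)
3^256 ≡ 206^2 = 42436 ≡ 1361 (mod 1643)
3^512 ≡ 1361^2 = 1852321 ≡ 660 (mod 1643)
821 = 512 + 256 + 32 + 16 + 4 + 1 in binary powers of 2.
So 3^821 ≡ 660 · 1361 · 1497 · 121 · 81 · 3 ≡ 1532 (mod 1643).
Squaring chain: 1532; never reaches −1, so base 3 is a Miller–Rabin witness that 1643 is composite.

1532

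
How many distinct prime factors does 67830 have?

6

67830 = 2 · 33915
33915 = 3 · 11305
11305 = 5 · 2261
2261 = 7 · 323
323 = 17 · 19
67830 = 2 · 3 · 5 · 7 · 17 · 19, which has 6 distinct prime factors.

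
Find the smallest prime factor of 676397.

676397 is odd.
Digit sum 38, not divisible by 3.
Ends in 7: not divisible by 5.
7: 676397 = 7·96628 + 1
11: 676397 = 11·61490 + 7
13: 676397 = 13·52030 + 7
17: 676397 = 17·39788 + 1
19: 676397 = 19·35599 + 16
23: 676397 = 23·29408 + 13
29: 676397 = 29·23324 + 1
31: 676397 = 31·21819 + 8
37: 676397 = 37·18281

37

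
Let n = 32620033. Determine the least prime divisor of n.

97

32620033 is odd.
Digit sum 19, not divisible by 3.
Ends in 3: not divisible by 5.
7: 32620033 = 7·4660004 + 5
11: 32620033 = 11·2965457 + 6
13: 32620033 = 13·2509233 + 4
17: 32620033 = 17·1918825 + 8
19: 32620033 = 19·1716843 + 16
23: 32620033 = 23·1418262 + 7
29: 32620033 = 29·1124828 + 21
31: 32620033 = 31·1052259 + 4
37: 32620033 = 37·881622 + 19
41: 32620033 = 41·795610 + 23
43: 32620033 = 43·758605 + 18
47: 32620033 = 47·694043 + 12
53: 32620033 = 53·615472 + 17
59: 32620033 = 59·552881 + 54
61: 32620033 = 61·534754 + 39
67: 32620033 = 67·486866 + 11
71: 32620033 = 71·459437 + 6
73: 32620033 = 73·446849 + 56
79: 32620033 = 79·412911 + 64
83: 32620033 = 83·393012 + 37
89: 32620033 = 89·366517 + 20
97: 32620033 = 97·336289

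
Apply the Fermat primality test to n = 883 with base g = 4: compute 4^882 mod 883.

1

4^1 ≡ 4 (mod 883)
4^2 ≡ 4^2 = 16 ≡ 16 (mod 883)
4^4 ≡ 16^2 = 256 ≡ 256 (mod 883)
4^8 ≡ 256^2 = 65536 ≡ 194 (mod 883)
4^16 ≡ 194^2 = 37636 ≡ 550 (mod 883)
4^32 ≡ 550^2 = 302500 ≡ 514 (mod 883)
4^64 ≡ 514^2 = 264196 ≡ 179 (mod 883)
4^128 ≡ 179^2 = 32041 ≡ 253 (mod 883)
4^256 ≡ 253^2 = 64009 ≡ 433 (mod 883)
4^512 ≡ 433^2 = 187489 ≡ 293 (mod 883)
882 = 512 + 256 + 64 + 32 + 16 + 2 in binary powers of 2.
So 4^882 ≡ 293 · 433 · 179 · 514 · 550 · 16 ≡ 1 (mod 883).
Since the result is 1, base 4 gives no evidence that 883 is composite.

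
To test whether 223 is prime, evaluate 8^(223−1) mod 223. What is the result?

1

8^1 ≡ 8 (mod 223)
8^2 ≡ 8^2 = 64 ≡ 64 (mod 223)
8^4 ≡ 64^2 = 4096 ≡ 82 (mod 223)
8^8 ≡ 82^2 = 6724 ≡ 34 (mod 223)
8^16 ≡ 34^2 = 1156 ≡ 41 (mod 223)
8^32 ≡ 41^2 = 1681 ≡ 120 (mod 223)
8^64 ≡ 120^2 = 14400 ≡ 128 (mod 223)
8^128 ≡ 128^2 = 16384 ≡ 105 (mod 223)
222 = 128 + 64 + 16 + 8 + 4 + 2 in binary powers of 2.
So 8^222 ≡ 105 · 128 · 41 · 34 · 82 · 64 ≡ 1 (mod 223).
Since the result is 1, base 8 gives no evidence that 223 is composite.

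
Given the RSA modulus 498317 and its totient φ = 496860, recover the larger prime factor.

911

φ(n) = (p−1)(q−1) = n − (p+q) + 1, so p + q = 498317 − 496860 + 1 = 1458.
p and q are the roots of t² − 1458t + 498317 = 0.
Discriminant: 1458² − 4·498317 = 2125764 − 1993268 = 132496; √132496 = 364.
q = (1458 − 364)/2 = 547, p = (1458 + 364)/2 = 911.
Check: 547 · 911 = 498317.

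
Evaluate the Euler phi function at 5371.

Factor: 5371 = 41 · 131.
φ(5371) = (41−1) · (131−1) = 40 · 130 = 5200.

5200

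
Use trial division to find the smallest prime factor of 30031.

30031 is odd.
Digit sum 7, not divisible by 3.
Ends in 1: not divisible by 5.
7: 30031 = 7·4290 + 1
11: 30031 = 11·2730 + 1
13: 30031 = 13·2310 + 1
17: 30031 = 17·1766 + 9
19: 30031 = 19·1580 + 11
23: 30031 = 23·1305 + 16
29: 30031 = 29·1035 + 16
31: 30031 = 31·968 + 23
37: 30031 = 37·811 + 24
41: 30031 = 41·732 + 19
43: 30031 = 43·698 + 17
47: 30031 = 47·638 + 45
53: 30031 = 53·566 + 33
59: 30031 = 59·509

59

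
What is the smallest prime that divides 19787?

47

19787 is odd.
Digit sum 32, not divisible by 3.
Ends in 7: not divisible by 5.
7: 19787 = 7·2826 + 5
11: 19787 = 11·1798 + 9
13: 19787 = 13·1522 + 1
17: 19787 = 17·1163 + 16
19: 19787 = 19·1041 + 8
23: 19787 = 23·860 + 7
29: 19787 = 29·682 + 9
31: 19787 = 31·638 + 9
37: 19787 = 37·534 + 29
41: 19787 = 41·482 + 25
43: 19787 = 43·460 + 7
47: 19787 = 47·421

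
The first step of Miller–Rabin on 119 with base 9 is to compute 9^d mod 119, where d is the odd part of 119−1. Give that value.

32

119 − 1 = 118 = 2^1 · 59, so d = 59.
9^1 ≡ 9 (mod 119)
9^2 ≡ 9^2 = 81 ≡ 81 (mod 119)
9^4 ≡ 81^2 = 6561 ≡ 16 (mod 119)
9^8 ≡ 16^2 = 256 ≡ 18 (mod 119)
9^16 ≡ 18^2 = 324 ≡ 86 (mod 119)
9^32 ≡ 86^2 = 7396 ≡ 18 (mod 119)
59 = 32 + 16 + 8 + 2 + 1 in binary powers of 2.
So 9^59 ≡ 18 · 86 · 18 · 81 · 9 ≡ 32 (mod 119).
Squaring chain: 32; never reaches −1, so base 9 is a Miller–Rabin witness that 119 is composite.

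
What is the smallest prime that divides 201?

3

201 is odd.
Digit sum 3, divisible by 3.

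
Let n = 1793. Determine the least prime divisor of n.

11

1793 is odd.
Digit sum 20, not divisible by 3.
Ends in 3: not divisible by 5.
7: 1793 = 7·256 + 1
11: 1793 = 11·163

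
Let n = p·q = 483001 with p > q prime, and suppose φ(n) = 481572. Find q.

547

φ(n) = (p−1)(q−1) = n − (p+q) + 1, so p + q = 483001 − 481572 + 1 = 1430.
p and q are the roots of t² − 1430t + 483001 = 0.
Discriminant: 1430² − 4·483001 = 2044900 − 1932004 = 112896; √112896 = 336.
q = (1430 − 336)/2 = 547, p = (1430 + 336)/2 = 883.
Check: 547 · 883 = 483001.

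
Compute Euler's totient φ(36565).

28560

Factor: 36565 = 5 · 71 · 103.
φ(36565) = (5−1) · (71−1) · (103−1) = 4 · 70 · 102 = 28560.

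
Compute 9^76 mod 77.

9

9^1 ≡ 9 (mod 77)
9^2 ≡ 9^2 = 81 ≡ 4 (mod 77)
9^4 ≡ 4^2 = 16 ≡ 16 (mod 77)
9^8 ≡ 16^2 = 256 ≡ 25 (mod 77)
9^16 ≡ 25^2 = 625 ≡ 9 (mod 77)
9^32 ≡ 9^2 = 81 ≡ 4 (mod 77)
9^64 ≡ 4^2 = 16 ≡ 16 (mod 77)
76 = 64 + 8 + 4 in binary powers of 2.
So 9^76 ≡ 16 · 25 · 16 ≡ 9 (mod 77).
Since 9 ≠ 1, base 9 is a Fermat witness: 77 is composite.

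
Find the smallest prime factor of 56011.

79

56011 is odd.
Digit sum 13, not divisible by 3.
Ends in 1: not divisible by 5.
7: 56011 = 7·8001 + 4
11: 56011 = 11·5091 + 10
13: 56011 = 13·4308 + 7
17: 56011 = 17·3294 + 13
19: 56011 = 19·2947 + 18
23: 56011 = 23·2435 + 6
29: 56011 = 29·1931 + 12
31: 56011 = 31·1806 + 25
37: 56011 = 37·1513 + 30
41: 56011 = 41·1366 + 5
43: 56011 = 43·1302 + 25
47: 56011 = 47·1191 + 34
53: 56011 = 53·1056 + 43
59: 56011 = 59·949 + 20
61: 56011 = 61·918 + 13
67: 56011 = 67·835 + 66
71: 56011 = 71·788 + 63
73: 56011 = 73·767 + 20
79: 56011 = 79·709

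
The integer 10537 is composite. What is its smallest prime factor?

41

10537 is odd.
Digit sum 16, not divisible by 3.
Ends in 7: not divisible by 5.
7: 10537 = 7·1505 + 2
11: 10537 = 11·957 + 10
13: 10537 = 13·810 + 7
17: 10537 = 17·619 + 14
19: 10537 = 19·554 + 11
23: 10537 = 23·458 + 3
29: 10537 = 29·363 + 10
31: 10537 = 31·339 + 28
37: 10537 = 37·284 + 29
41: 10537 = 41·257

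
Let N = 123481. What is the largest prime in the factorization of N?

97

123481 = 19 · 6499
6499 = 67 · 97
97 is prime.
So 123481 = 19 · 67 · 97; the largest prime factor is 97.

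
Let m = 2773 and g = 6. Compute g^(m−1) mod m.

789

6^1 ≡ 6 (mod 2773)
6^2 ≡ 6^2 = 36 ≡ 36 (mod 2773)
6^4 ≡ 36^2 = 1296 ≡ 1296 (mod 2773)
6^8 ≡ 1296^2 = 1679616 ≡ 1951 (mod 2773)
6^16 ≡ 1951^2 = 3806401 ≡ 1845 (mod 2773)
6^32 ≡ 1845^2 = 3404025 ≡ 1554 (mod 2773)
6^64 ≡ 1554^2 = 2414916 ≡ 2406 (mod 2773)
6^128 ≡ 2406^2 = 5788836 ≡ 1585 (mod 2773)
6^256 ≡ 1585^2 = 2512225 ≡ 2660 (mod 2773)
6^512 ≡ 2660^2 = 7075600 ≡ 1677 (mod 2773)
6^1024 ≡ 1677^2 = 2812329 ≡ 507 (mod 2773)
6^2048 ≡ 507^2 = 257049 ≡ 1933 (mod 2773)
2772 = 2048 + 512 + 128 + 64 + 16 + 4 in binary powers of 2.
So 6^2772 ≡ 1933 · 1677 · 1585 · 2406 · 1845 · 1296 ≡ 789 (mod 2773).
Since 789 ≠ 1, base 6 is a Fermat witness: 2773 is composite.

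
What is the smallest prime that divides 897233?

897233 is odd.
Digit sum 32, not divisible by 3.
Ends in 3: not divisible by 5.
7: 897233 = 7·128176 + 1
11: 897233 = 11·81566 + 7
13: 897233 = 13·69017 + 12
17: 897233 = 17·52778 + 7
19: 897233 = 19·47222 + 15
23: 897233 = 23·39010 + 3
29: 897233 = 29·30939 + 2
31: 897233 = 31·28943

31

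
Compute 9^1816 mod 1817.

1021

9^1 ≡ 9 (mod 1817)
9^2 ≡ 9^2 = 81 ≡ 81 (mod 1817)
9^4 ≡ 81^2 = 6561 ≡ 1110 (mod 1817)
9^8 ≡ 1110^2 = 1232100 ≡ 174 (mod 1817)
9^16 ≡ 174^2 = 30276 ≡ 1204 (mod 1817)
9^32 ≡ 1204^2 = 1449616 ≡ 1467 (mod 1817)
9^64 ≡ 1467^2 = 2152089 ≡ 761 (mod 1817)
9^128 ≡ 761^2 = 579121 ≡ 1315 (mod 1817)
9^256 ≡ 1315^2 = 1729225 ≡ 1258 (mod 1817)
9^512 ≡ 1258^2 = 1582564 ≡ 1774 (mod 1817)
9^1024 ≡ 1774^2 = 3147076 ≡ 32 (mod 1817)
1816 = 1024 + 512 + 256 + 16 + 8 in binary powers of 2.
So 9^1816 ≡ 32 · 1774 · 1258 · 1204 · 174 ≡ 1021 (mod 1817).
Since 1021 ≠ 1, base 9 is a Fermat witness: 1817 is composite.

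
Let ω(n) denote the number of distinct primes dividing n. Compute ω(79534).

79534 = 2 · 39767
39767 = 7 · 5681
5681 = 13 · 437
437 = 19 · 23
79534 = 2 · 7 · 13 · 19 · 23, which has 5 distinct prime factors.

5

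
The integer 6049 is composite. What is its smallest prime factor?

6049 is odd.
Digit sum 19, not divisible by 3.
Ends in 9: not divisible by 5.
7: 6049 = 7·864 + 1
11: 6049 = 11·549 + 10
13: 6049 = 13·465 + 4
17: 6049 = 17·355 + 14
19: 6049 = 19·318 + 7
23: 6049 = 23·263

23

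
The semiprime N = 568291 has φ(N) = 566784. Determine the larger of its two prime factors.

φ(n) = (p−1)(q−1) = n − (p+q) + 1, so p + q = 568291 − 566784 + 1 = 1508.
p and q are the roots of t² − 1508t + 568291 = 0.
Discriminant: 1508² − 4·568291 = 2274064 − 2273164 = 900; √900 = 30.
q = (1508 − 30)/2 = 739, p = (1508 + 30)/2 = 769.
Check: 739 · 769 = 568291.

769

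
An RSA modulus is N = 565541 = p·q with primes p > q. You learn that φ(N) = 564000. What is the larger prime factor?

φ(n) = (p−1)(q−1) = n − (p+q) + 1, so p + q = 565541 − 564000 + 1 = 1542.
p and q are the roots of t² − 1542t + 565541 = 0.
Discriminant: 1542² − 4·565541 = 2377764 − 2262164 = 115600; √115600 = 340.
q = (1542 − 340)/2 = 601, p = (1542 + 340)/2 = 941.
Check: 601 · 941 = 565541.

941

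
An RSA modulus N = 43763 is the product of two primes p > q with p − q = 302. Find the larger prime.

Since p = q + 302, we have 43763 = q(q + 302), so q² + 302q − 43763 = 0.
Discriminant: 302² + 4·43763 = 91204 + 175052 = 266256; √266256 = 516.
q = (−302 + 516)/2 = 107, and p = q + 302 = 409.
Check: 107 · 409 = 43763.

409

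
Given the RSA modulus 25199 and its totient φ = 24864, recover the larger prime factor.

φ(n) = (p−1)(q−1) = n − (p+q) + 1, so p + q = 25199 − 24864 + 1 = 336.
p and q are the roots of t² − 336t + 25199 = 0.
Discriminant: 336² − 4·25199 = 112896 − 100796 = 12100; √12100 = 110.
q = (336 − 110)/2 = 113, p = (336 + 110)/2 = 223.
Check: 113 · 223 = 25199.

223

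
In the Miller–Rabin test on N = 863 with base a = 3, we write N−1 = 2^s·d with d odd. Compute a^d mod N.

1

863 − 1 = 862 = 2^1 · 431, so d = 431.
3^1 ≡ 3 (mod 863)
3^2 ≡ 3^2 = 9 ≡ 9 (mod 863)
3^4 ≡ 9^2 = 81 ≡ 81 (mod 863)
3^8 ≡ 81^2 = 6561 ≡ 520 (mod 863)
3^16 ≡ 520^2 = 270400 ≡ 281 (mod 863)
3^32 ≡ 281^2 = 78961 ≡ 428 (mod 863)
3^64 ≡ 428^2 = 183184 ≡ 228 (mod 863)
3^128 ≡ 228^2 = 51984 ≡ 204 (mod 863)
3^256 ≡ 204^2 = 41616 ≡ 192 (mod 863)
431 = 256 + 128 + 32 + 8 + 4 + 2 + 1 in binary powers of 2.
So 3^431 ≡ 192 · 204 · 428 · 520 · 81 · 9 · 3 ≡ 1 (mod 863).
Since 3^d ≡ 1 (mod 863), base 3 does not prove 863 composite.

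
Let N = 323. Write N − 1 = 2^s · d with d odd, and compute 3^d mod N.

323 − 1 = 322 = 2^1 · 161, so d = 161.
3^1 ≡ 3 (mod 323)
3^2 ≡ 3^2 = 9 ≡ 9 (mod 323)
3^4 ≡ 9^2 = 81 ≡ 81 (mod 323)
3^8 ≡ 81^2 = 6561 ≡ 101 (mod 323)
3^16 ≡ 101^2 = 10201 ≡ 188 (mod 323)
3^32 ≡ 188^2 = 35344 ≡ 137 (mod 323)
3^64 ≡ 137^2 = 18769 ≡ 35 (mod 323)
3^128 ≡ 35^2 = 1225 ≡ 256 (mod 323)
161 = 128 + 32 + 1 in binary powers of 2.
So 3^161 ≡ 256 · 137 · 3 ≡ 241 (mod 323).
Squaring chain: 241; never reaches −1, so base 3 is a Miller–Rabin witness that 323 is composite.

241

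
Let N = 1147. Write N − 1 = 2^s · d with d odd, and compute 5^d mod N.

1147 − 1 = 1146 = 2^1 · 573, so d = 573.
5^1 ≡ 5 (mod 1147)
5^2 ≡ 5^2 = 25 ≡ 25 (mod 1147)
5^4 ≡ 25^2 = 625 ≡ 625 (mod 1147)
5^8 ≡ 625^2 = 390625 ≡ 645 (mod 1147)
5^16 ≡ 645^2 = 416025 ≡ 811 (mod 1147)
5^32 ≡ 811^2 = 657721 ≡ 490 (mod 1147)
5^64 ≡ 490^2 = 240100 ≡ 377 (mod 1147)
5^128 ≡ 377^2 = 142129 ≡ 1048 (mod 1147)
5^256 ≡ 1048^2 = 1098304 ≡ 625 (mod 1147)
5^512 ≡ 625^2 = 390625 ≡ 645 (mod 1147)
573 = 512 + 32 + 16 + 8 + 4 + 1 in binary powers of 2.
So 5^573 ≡ 645 · 490 · 811 · 645 · 625 · 5 ≡ 156 (mod 1147).
Squaring chain: 156; never reaches −1, so base 5 is a Miller–Rabin witness that 1147 is composite.

156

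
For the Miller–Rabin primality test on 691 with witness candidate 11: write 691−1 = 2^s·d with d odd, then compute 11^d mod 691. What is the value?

691 − 1 = 690 = 2^1 · 345, so d = 345.
11^1 ≡ 11 (mod 691)
11^2 ≡ 11^2 = 121 ≡ 121 (mod 691)
11^4 ≡ 121^2 = 14641 ≡ 130 (mod 691)
11^8 ≡ 130^2 = 16900 ≡ 316 (mod 691)
11^16 ≡ 316^2 = 99856 ≡ 352 (mod 691)
11^32 ≡ 352^2 = 123904 ≡ 215 (mod 691)
11^64 ≡ 215^2 = 46225 ≡ 619 (mod 691)
11^128 ≡ 619^2 = 383161 ≡ 347 (mod 691)
11^256 ≡ 347^2 = 120409 ≡ 175 (mod 691)
345 = 256 + 64 + 16 + 8 + 1 in binary powers of 2.
So 11^345 ≡ 175 · 619 · 352 · 316 · 11 ≡ 690 (mod 691).
Since 11^d ≡ 690 (mod 691), base 11 does not prove 691 composite.

690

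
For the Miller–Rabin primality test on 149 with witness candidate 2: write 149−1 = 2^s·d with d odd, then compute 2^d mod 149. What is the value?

105

149 − 1 = 148 = 2^2 · 37, so d = 37.
2^1 ≡ 2 (mod 149)
2^2 ≡ 2^2 = 4 ≡ 4 (mod 149)
2^4 ≡ 4^2 = 16 ≡ 16 (mod 149)
2^8 ≡ 16^2 = 256 ≡ 107 (mod 149)
2^16 ≡ 107^2 = 11449 ≡ 125 (mod 149)
2^32 ≡ 125^2 = 15625 ≡ 129 (mod 149)
37 = 32 + 4 + 1 in binary powers of 2.
So 2^37 ≡ 129 · 16 · 2 ≡ 105 (mod 149).
Squaring chain: 105 → 148; reaches −1, so base 2 does not prove 149 composite.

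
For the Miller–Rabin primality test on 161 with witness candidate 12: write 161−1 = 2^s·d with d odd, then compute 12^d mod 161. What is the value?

87

161 − 1 = 160 = 2^5 · 5, so d = 5.
12^1 ≡ 12 (mod 161)
12^2 ≡ 12^2 = 144 ≡ 144 (mod 161)
12^4 ≡ 144^2 = 20736 ≡ 128 (mod 161)
5 = 4 + 1 in binary powers of 2.
So 12^5 ≡ 128 · 12 ≡ 87 (mod 161).
Squaring chain: 87 → 2 → 4 → 16 → 95; never reaches −1, so base 12 is a Miller–Rabin witness that 161 is composite.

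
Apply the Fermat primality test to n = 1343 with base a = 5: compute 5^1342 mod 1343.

5^1 ≡ 5 (mod 1343)
5^2 ≡ 5^2 = 25 ≡ 25 (mod 1343)
5^4 ≡ 25^2 = 625 ≡ 625 (mod 1343)
5^8 ≡ 625^2 = 390625 ≡ 1155 (mod 1343)
5^16 ≡ 1155^2 = 1334025 ≡ 426 (mod 1343)
5^32 ≡ 426^2 = 181476 ≡ 171 (mod 1343)
5^64 ≡ 171^2 = 29241 ≡ 1038 (mod 1343)
5^128 ≡ 1038^2 = 1077444 ≡ 358 (mod 1343)
5^256 ≡ 358^2 = 128164 ≡ 579 (mod 1343)
5^512 ≡ 579^2 = 335241 ≡ 834 (mod 1343)
5^1024 ≡ 834^2 = 695556 ≡ 1225 (mod 1343)
1342 = 1024 + 256 + 32 + 16 + 8 + 4 + 2 in binary powers of 2.
So 5^1342 ≡ 1225 · 579 · 171 · 426 · 1155 · 625 · 25 ≡ 1137 (mod 1343).
Since 1137 ≠ 1, base 5 is a Fermat witness: 1343 is composite.

1137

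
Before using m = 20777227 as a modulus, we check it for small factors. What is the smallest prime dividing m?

20777227 is odd.
Digit sum 34, not divisible by 3.
Ends in 7: not divisible by 5.
7: 20777227 = 7·2968175 + 2
11: 20777227 = 11·1888838 + 9
13: 20777227 = 13·1598248 + 3
17: 20777227 = 17·1222189 + 14
19: 20777227 = 19·1093538 + 5
23: 20777227 = 23·903357 + 16
29: 20777227 = 29·716456 + 3
31: 20777227 = 31·670233 + 4
37: 20777227 = 37·561546 + 25
41: 20777227 = 41·506761 + 26
43: 20777227 = 43·483191 + 14
47: 20777227 = 47·442068 + 31
53: 20777227 = 53·392023 + 8
59: 20777227 = 59·352156 + 23
61: 20777227 = 61·340610 + 17
67: 20777227 = 67·310107 + 58
71: 20777227 = 71·292637

71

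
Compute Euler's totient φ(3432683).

3364200

Factor: 3432683 = 127 · 151 · 179.
φ(3432683) = (127−1) · (151−1) · (179−1) = 126 · 150 · 178 = 3364200.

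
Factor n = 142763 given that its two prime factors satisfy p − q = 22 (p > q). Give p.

Since p = q + 22, we have 142763 = q(q + 22), so q² + 22q − 142763 = 0.
Discriminant: 22² + 4·142763 = 484 + 571052 = 571536; √571536 = 756.
q = (−22 + 756)/2 = 367, and p = q + 22 = 389.
Check: 367 · 389 = 142763.

389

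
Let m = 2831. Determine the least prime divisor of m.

19

2831 is odd.
Digit sum 14, not divisible by 3.
Ends in 1: not divisible by 5.
7: 2831 = 7·404 + 3
11: 2831 = 11·257 + 4
13: 2831 = 13·217 + 10
17: 2831 = 17·166 + 9
19: 2831 = 19·149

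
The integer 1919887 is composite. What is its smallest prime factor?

29

1919887 is odd.
Digit sum 43, not divisible by 3.
Ends in 7: not divisible by 5.
7: 1919887 = 7·274269 + 4
11: 1919887 = 11·174535 + 2
13: 1919887 = 13·147683 + 8
17: 1919887 = 17·112934 + 9
19: 1919887 = 19·101046 + 13
23: 1919887 = 23·83473 + 8
29: 1919887 = 29·66203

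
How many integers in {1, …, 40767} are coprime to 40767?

26712

Factor: 40767 = 3 · 107 · 127.
φ(40767) = (3−1) · (107−1) · (127−1) = 2 · 106 · 126 = 26712.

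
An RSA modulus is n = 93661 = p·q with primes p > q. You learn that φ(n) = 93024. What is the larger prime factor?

409

φ(n) = (p−1)(q−1) = n − (p+q) + 1, so p + q = 93661 − 93024 + 1 = 638.
p and q are the roots of t² − 638t + 93661 = 0.
Discriminant: 638² − 4·93661 = 407044 − 374644 = 32400; √32400 = 180.
q = (638 − 180)/2 = 229, p = (638 + 180)/2 = 409.
Check: 229 · 409 = 93661.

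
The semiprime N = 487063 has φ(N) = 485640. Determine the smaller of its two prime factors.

571

φ(n) = (p−1)(q−1) = n − (p+q) + 1, so p + q = 487063 − 485640 + 1 = 1424.
p and q are the roots of t² − 1424t + 487063 = 0.
Discriminant: 1424² − 4·487063 = 2027776 − 1948252 = 79524; √79524 = 282.
q = (1424 − 282)/2 = 571, p = (1424 + 282)/2 = 853.
Check: 571 · 853 = 487063.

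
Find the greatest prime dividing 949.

73

949 = 13 · 73
73 is prime.
So 949 = 13 · 73; the largest prime factor is 73.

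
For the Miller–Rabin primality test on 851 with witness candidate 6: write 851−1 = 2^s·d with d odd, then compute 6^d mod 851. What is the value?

302

851 − 1 = 850 = 2^1 · 425, so d = 425.
6^1 ≡ 6 (mod 851)
6^2 ≡ 6^2 = 36 ≡ 36 (mod 851)
6^4 ≡ 36^2 = 1296 ≡ 445 (mod 851)
6^8 ≡ 445^2 = 198025 ≡ 593 (mod 851)
6^16 ≡ 593^2 = 351649 ≡ 186 (mod 851)
6^32 ≡ 186^2 = 34596 ≡ 556 (mod 851)
6^64 ≡ 556^2 = 309136 ≡ 223 (mod 851)
6^128 ≡ 223^2 = 49729 ≡ 371 (mod 851)
6^256 ≡ 371^2 = 137641 ≡ 630 (mod 851)
425 = 256 + 128 + 32 + 8 + 1 in binary powers of 2.
So 6^425 ≡ 630 · 371 · 556 · 593 · 6 ≡ 302 (mod 851).
Squaring chain: 302; never reaches −1, so base 6 is a Miller–Rabin witness that 851 is composite.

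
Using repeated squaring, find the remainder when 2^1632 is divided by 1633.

2^1 ≡ 2 (mod 1633)
2^2 ≡ 2^2 = 4 ≡ 4 (mod 1633)
2^4 ≡ 4^2 = 16 ≡ 16 (mod 1633)
2^8 ≡ 16^2 = 256 ≡ 256 (mod 1633)
2^16 ≡ 256^2 = 65536 ≡ 216 (mod 1633)
2^32 ≡ 216^2 = 46656 ≡ 932 (mod 1633)
2^64 ≡ 932^2 = 868624 ≡ 1501 (mod 1633)
2^128 ≡ 1501^2 = 2253001 ≡ 1094 (mod 1633)
2^256 ≡ 1094^2 = 1196836 ≡ 1480 (mod 1633)
2^512 ≡ 1480^2 = 2190400 ≡ 547 (mod 1633)
2^1024 ≡ 547^2 = 299209 ≡ 370 (mod 1633)
1632 = 1024 + 512 + 64 + 32 in binary powers of 2.
So 2^1632 ≡ 370 · 547 · 1501 · 932 ≡ 476 (mod 1633).
Since 476 ≠ 1, base 2 is a Fermat witness: 1633 is composite.

476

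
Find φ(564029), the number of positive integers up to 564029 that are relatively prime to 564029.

532576

Factor: 564029 = 23 · 137 · 179.
φ(564029) = (23−1) · (137−1) · (179−1) = 22 · 136 · 178 = 532576.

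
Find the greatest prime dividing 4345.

4345 = 5 · 869
869 = 11 · 79
79 is prime.
So 4345 = 5 · 11 · 79; the largest prime factor is 79.

79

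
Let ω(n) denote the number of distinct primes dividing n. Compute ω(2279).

2

2279 = 43 · 53
2279 = 43 · 53, which has 2 distinct prime factors.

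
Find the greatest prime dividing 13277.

13277 = 11 · 1207
1207 = 17 · 71
71 is prime.
So 13277 = 11 · 17 · 71; the largest prime factor is 71.

71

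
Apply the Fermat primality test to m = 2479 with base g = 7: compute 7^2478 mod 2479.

528

7^1 ≡ 7 (mod 2479)
7^2 ≡ 7^2 = 49 ≡ 49 (mod 2479)
7^4 ≡ 49^2 = 2401 ≡ 2401 (mod 2479)
7^8 ≡ 2401^2 = 5764801 ≡ 1126 (mod 2479)
7^16 ≡ 1126^2 = 1267876 ≡ 1107 (mod 2479)
7^32 ≡ 1107^2 = 1225449 ≡ 823 (mod 2479)
7^64 ≡ 823^2 = 677329 ≡ 562 (mod 2479)
7^128 ≡ 562^2 = 315844 ≡ 1011 (mod 2479)
7^256 ≡ 1011^2 = 1022121 ≡ 773 (mod 2479)
7^512 ≡ 773^2 = 597529 ≡ 90 (mod 2479)
7^1024 ≡ 90^2 = 8100 ≡ 663 (mod 2479)
7^2048 ≡ 663^2 = 439569 ≡ 786 (mod 2479)
2478 = 2048 + 256 + 128 + 32 + 8 + 4 + 2 in binary powers of 2.
So 7^2478 ≡ 786 · 773 · 1011 · 823 · 1126 · 2401 · 49 ≡ 528 (mod 2479).
Since 528 ≠ 1, base 7 is a Fermat witness: 2479 is composite.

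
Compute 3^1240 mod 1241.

3^1 ≡ 3 (mod 1241)
3^2 ≡ 3^2 = 9 ≡ 9 (mod 1241)
3^4 ≡ 9^2 = 81 ≡ 81 (mod 1241)
3^8 ≡ 81^2 = 6561 ≡ 356 (mod 1241)
3^16 ≡ 356^2 = 126736 ≡ 154 (mod 1241)
3^32 ≡ 154^2 = 23716 ≡ 137 (mod 1241)
3^64 ≡ 137^2 = 18769 ≡ 154 (mod 1241)
3^128 ≡ 154^2 = 23716 ≡ 137 (mod 1241)
3^256 ≡ 137^2 = 18769 ≡ 154 (mod 1241)
3^512 ≡ 154^2 = 23716 ≡ 137 (mod 1241)
3^1024 ≡ 137^2 = 18769 ≡ 154 (mod 1241)
1240 = 1024 + 128 + 64 + 16 + 8 in binary powers of 2.
So 3^1240 ≡ 154 · 137 · 154 · 154 · 356 ≡ 373 (mod 1241).
Since 373 ≠ 1, base 3 is a Fermat witness: 1241 is composite.

373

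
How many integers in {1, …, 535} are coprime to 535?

424

Factor: 535 = 5 · 107.
φ(535) = (5−1) · (107−1) = 4 · 106 = 424.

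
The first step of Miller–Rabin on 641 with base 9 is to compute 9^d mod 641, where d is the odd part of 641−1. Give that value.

641 − 1 = 640 = 2^7 · 5, so d = 5.
9^1 ≡ 9 (mod 641)
9^2 ≡ 9^2 = 81 ≡ 81 (mod 641)
9^4 ≡ 81^2 = 6561 ≡ 151 (mod 641)
5 = 4 + 1 in binary powers of 2.
So 9^5 ≡ 151 · 9 ≡ 77 (mod 641).
Squaring chain: 77 → 160 → 601 → 318 → 487 → 640 → 1; reaches −1, so base 9 does not prove 641 composite.

77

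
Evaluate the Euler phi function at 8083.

7888

Factor: 8083 = 59 · 137.
φ(8083) = (59−1) · (137−1) = 58 · 136 = 7888.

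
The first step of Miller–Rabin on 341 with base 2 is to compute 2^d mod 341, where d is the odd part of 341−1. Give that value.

32

341 − 1 = 340 = 2^2 · 85, so d = 85.
2^1 ≡ 2 (mod 341)
2^2 ≡ 2^2 = 4 ≡ 4 (mod 341)
2^4 ≡ 4^2 = 16 ≡ 16 (mod 341)
2^8 ≡ 16^2 = 256 ≡ 256 (mod 341)
2^16 ≡ 256^2 = 65536 ≡ 64 (mod 341)
2^32 ≡ 64^2 = 4096 ≡ 4 (mod 341)
2^64 ≡ 4^2 = 16 ≡ 16 (mod 341)
85 = 64 + 16 + 4 + 1 in binary powers of 2.
So 2^85 ≡ 16 · 64 · 16 · 2 ≡ 32 (mod 341).
Squaring chain: 32 → 1; never reaches −1, so base 2 is a Miller–Rabin witness that 341 is composite.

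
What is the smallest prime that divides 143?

11

143 is odd.
Digit sum 8, not divisible by 3.
Ends in 3: not divisible by 5.
7: 143 = 7·20 + 3
11: 143 = 11·13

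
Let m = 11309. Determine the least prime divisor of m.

43

11309 is odd.
Digit sum 14, not divisible by 3.
Ends in 9: not divisible by 5.
7: 11309 = 7·1615 + 4
11: 11309 = 11·1028 + 1
13: 11309 = 13·869 + 12
17: 11309 = 17·665 + 4
19: 11309 = 19·595 + 4
23: 11309 = 23·491 + 16
29: 11309 = 29·389 + 28
31: 11309 = 31·364 + 25
37: 11309 = 37·305 + 24
41: 11309 = 41·275 + 34
43: 11309 = 43·263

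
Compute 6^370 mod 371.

281

6^1 ≡ 6 (mod 371)
6^2 ≡ 6^2 = 36 ≡ 36 (mod 371)
6^4 ≡ 36^2 = 1296 ≡ 183 (mod 371)
6^8 ≡ 183^2 = 33489 ≡ 99 (mod 371)
6^16 ≡ 99^2 = 9801 ≡ 155 (mod 371)
6^32 ≡ 155^2 = 24025 ≡ 281 (mod 371)
6^64 ≡ 281^2 = 78961 ≡ 309 (mod 371)
6^128 ≡ 309^2 = 95481 ≡ 134 (mod 371)
6^256 ≡ 134^2 = 17956 ≡ 148 (mod 371)
370 = 256 + 64 + 32 + 16 + 2 in binary powers of 2.
So 6^370 ≡ 148 · 309 · 281 · 155 · 36 ≡ 281 (mod 371).
Since 281 ≠ 1, base 6 is a Fermat witness: 371 is composite.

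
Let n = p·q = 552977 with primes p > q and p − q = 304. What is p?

911

Since p = q + 304, we have 552977 = q(q + 304), so q² + 304q − 552977 = 0.
Discriminant: 304² + 4·552977 = 92416 + 2211908 = 2304324; √2304324 = 1518.
q = (−304 + 1518)/2 = 607, and p = q + 304 = 911.
Check: 607 · 911 = 552977.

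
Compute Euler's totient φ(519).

Factor: 519 = 3 · 173.
φ(519) = (3−1) · (173−1) = 2 · 172 = 344.

344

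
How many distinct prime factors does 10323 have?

3

10323 = 3^2 · 1147
1147 = 31 · 37
10323 = 3^2 · 31 · 37, which has 3 distinct prime factors.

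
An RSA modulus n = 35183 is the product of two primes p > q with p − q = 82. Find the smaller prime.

151

Since p = q + 82, we have 35183 = q(q + 82), so q² + 82q − 35183 = 0.
Discriminant: 82² + 4·35183 = 6724 + 140732 = 147456; √147456 = 384.
q = (−82 + 384)/2 = 151, and p = q + 82 = 233.
Check: 151 · 233 = 35183.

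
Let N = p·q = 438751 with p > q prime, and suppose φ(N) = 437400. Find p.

811

φ(n) = (p−1)(q−1) = n − (p+q) + 1, so p + q = 438751 − 437400 + 1 = 1352.
p and q are the roots of t² − 1352t + 438751 = 0.
Discriminant: 1352² − 4·438751 = 1827904 − 1755004 = 72900; √72900 = 270.
q = (1352 − 270)/2 = 541, p = (1352 + 270)/2 = 811.
Check: 541 · 811 = 438751.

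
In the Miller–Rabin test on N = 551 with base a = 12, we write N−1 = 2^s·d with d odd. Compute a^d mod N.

551 − 1 = 550 = 2^1 · 275, so d = 275.
12^1 ≡ 12 (mod 551)
12^2 ≡ 12^2 = 144 ≡ 144 (mod 551)
12^4 ≡ 144^2 = 20736 ≡ 349 (mod 551)
12^8 ≡ 349^2 = 121801 ≡ 30 (mod 551)
12^16 ≡ 30^2 = 900 ≡ 349 (mod 551)
12^32 ≡ 349^2 = 121801 ≡ 30 (mod 551)
12^64 ≡ 30^2 = 900 ≡ 349 (mod 551)
12^128 ≡ 349^2 = 121801 ≡ 30 (mod 551)
12^256 ≡ 30^2 = 900 ≡ 349 (mod 551)
275 = 256 + 16 + 2 + 1 in binary powers of 2.
So 12^275 ≡ 349 · 349 · 144 · 12 ≡ 46 (mod 551).
Squaring chain: 46; never reaches −1, so base 12 is a Miller–Rabin witness that 551 is composite.

46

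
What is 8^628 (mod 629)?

322

8^1 ≡ 8 (mod 629)
8^2 ≡ 8^2 = 64 ≡ 64 (mod 629)
8^4 ≡ 64^2 = 4096 ≡ 322 (mod 629)
8^8 ≡ 322^2 = 103684 ≡ 528 (mod 629)
8^16 ≡ 528^2 = 278784 ≡ 137 (mod 629)
8^32 ≡ 137^2 = 18769 ≡ 528 (mod 629)
8^64 ≡ 528^2 = 278784 ≡ 137 (mod 629)
8^128 ≡ 137^2 = 18769 ≡ 528 (mod 629)
8^256 ≡ 528^2 = 278784 ≡ 137 (mod 629)
8^512 ≡ 137^2 = 18769 ≡ 528 (mod 629)
628 = 512 + 64 + 32 + 16 + 4 in binary powers of 2.
So 8^628 ≡ 528 · 137 · 528 · 137 · 322 ≡ 322 (mod 629).
Since 322 ≠ 1, base 8 is a Fermat witness: 629 is composite.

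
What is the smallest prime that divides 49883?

83

49883 is odd.
Digit sum 32, not divisible by 3.
Ends in 3: not divisible by 5.
7: 49883 = 7·7126 + 1
11: 49883 = 11·4534 + 9
13: 49883 = 13·3837 + 2
17: 49883 = 17·2934 + 5
19: 49883 = 19·2625 + 8
23: 49883 = 23·2168 + 19
29: 49883 = 29·1720 + 3
31: 49883 = 31·1609 + 4
37: 49883 = 37·1348 + 7
41: 49883 = 41·1216 + 27
43: 49883 = 43·1160 + 3
47: 49883 = 47·1061 + 16
53: 49883 = 53·941 + 10
59: 49883 = 59·845 + 28
61: 49883 = 61·817 + 46
67: 49883 = 67·744 + 35
71: 49883 = 71·702 + 41
73: 49883 = 73·683 + 24
79: 49883 = 79·631 + 34
83: 49883 = 83·601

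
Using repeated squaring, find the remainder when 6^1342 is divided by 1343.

6^1 ≡ 6 (mod 1343)
6^2 ≡ 6^2 = 36 ≡ 36 (mod 1343)
6^4 ≡ 36^2 = 1296 ≡ 1296 (mod 1343)
6^8 ≡ 1296^2 = 1679616 ≡ 866 (mod 1343)
6^16 ≡ 866^2 = 749956 ≡ 562 (mod 1343)
6^32 ≡ 562^2 = 315844 ≡ 239 (mod 1343)
6^64 ≡ 239^2 = 57121 ≡ 715 (mod 1343)
6^128 ≡ 715^2 = 511225 ≡ 885 (mod 1343)
6^256 ≡ 885^2 = 783225 ≡ 256 (mod 1343)
6^512 ≡ 256^2 = 65536 ≡ 1072 (mod 1343)
6^1024 ≡ 1072^2 = 1149184 ≡ 919 (mod 1343)
1342 = 1024 + 256 + 32 + 16 + 8 + 4 + 2 in binary powers of 2.
So 6^1342 ≡ 919 · 256 · 239 · 562 · 866 · 1296 · 36 ≡ 9 (mod 1343).
Since 9 ≠ 1, base 6 is a Fermat witness: 1343 is composite.

9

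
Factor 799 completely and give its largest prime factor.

47

799 = 17 · 47
47 is prime.
So 799 = 17 · 47; the largest prime factor is 47.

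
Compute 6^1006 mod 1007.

598

6^1 ≡ 6 (mod 1007)
6^2 ≡ 6^2 = 36 ≡ 36 (mod 1007)
6^4 ≡ 36^2 = 1296 ≡ 289 (mod 1007)
6^8 ≡ 289^2 = 83521 ≡ 947 (mod 1007)
6^16 ≡ 947^2 = 896809 ≡ 579 (mod 1007)
6^32 ≡ 579^2 = 335241 ≡ 917 (mod 1007)
6^64 ≡ 917^2 = 840889 ≡ 44 (mod 1007)
6^128 ≡ 44^2 = 1936 ≡ 929 (mod 1007)
6^256 ≡ 929^2 = 863041 ≡ 42 (mod 1007)
6^512 ≡ 42^2 = 1764 ≡ 757 (mod 1007)
1006 = 512 + 256 + 128 + 64 + 32 + 8 + 4 + 2 in binary powers of 2.
So 6^1006 ≡ 757 · 42 · 929 · 44 · 917 · 947 · 289 · 36 ≡ 598 (mod 1007).
Since 598 ≠ 1, base 6 is a Fermat witness: 1007 is composite.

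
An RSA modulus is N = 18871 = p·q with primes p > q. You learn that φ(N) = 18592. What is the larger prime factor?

167

φ(n) = (p−1)(q−1) = n − (p+q) + 1, so p + q = 18871 − 18592 + 1 = 280.
p and q are the roots of t² − 280t + 18871 = 0.
Discriminant: 280² − 4·18871 = 78400 − 75484 = 2916; √2916 = 54.
q = (280 − 54)/2 = 113, p = (280 + 54)/2 = 167.
Check: 113 · 167 = 18871.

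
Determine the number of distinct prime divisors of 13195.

13195 = 5 · 2639
2639 = 7 · 377
377 = 13 · 29
13195 = 5 · 7 · 13 · 29, which has 4 distinct prime factors.

4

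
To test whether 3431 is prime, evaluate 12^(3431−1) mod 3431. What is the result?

3326

12^1 ≡ 12 (mod 3431)
12^2 ≡ 12^2 = 144 ≡ 144 (mod 3431)
12^4 ≡ 144^2 = 20736 ≡ 150 (mod 3431)
12^8 ≡ 150^2 = 22500 ≡ 1914 (mod 3431)
12^16 ≡ 1914^2 = 3663396 ≡ 2519 (mod 3431)
12^32 ≡ 2519^2 = 6345361 ≡ 1442 (mod 3431)
12^64 ≡ 1442^2 = 2079364 ≡ 178 (mod 3431)
12^128 ≡ 178^2 = 31684 ≡ 805 (mod 3431)
12^256 ≡ 805^2 = 648025 ≡ 2997 (mod 3431)
12^512 ≡ 2997^2 = 8982009 ≡ 3082 (mod 3431)
12^1024 ≡ 3082^2 = 9498724 ≡ 1716 (mod 3431)
12^2048 ≡ 1716^2 = 2944656 ≡ 858 (mod 3431)
3430 = 2048 + 1024 + 256 + 64 + 32 + 4 + 2 in binary powers of 2.
So 12^3430 ≡ 858 · 1716 · 2997 · 178 · 1442 · 150 · 144 ≡ 3326 (mod 3431).
Since 3326 ≠ 1, base 12 is a Fermat witness: 3431 is composite.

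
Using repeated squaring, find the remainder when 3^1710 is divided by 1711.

3^1 ≡ 3 (mod 1711)
3^2 ≡ 3^2 = 9 ≡ 9 (mod 1711)
3^4 ≡ 9^2 = 81 ≡ 81 (mod 1711)
3^8 ≡ 81^2 = 6561 ≡ 1428 (mod 1711)
3^16 ≡ 1428^2 = 2039184 ≡ 1383 (mod 1711)
3^32 ≡ 1383^2 = 1912689 ≡ 1502 (mod 1711)
3^64 ≡ 1502^2 = 2256004 ≡ 906 (mod 1711)
3^128 ≡ 906^2 = 820836 ≡ 1267 (mod 1711)
3^256 ≡ 1267^2 = 1605289 ≡ 371 (mod 1711)
3^512 ≡ 371^2 = 137641 ≡ 761 (mod 1711)
3^1024 ≡ 761^2 = 579121 ≡ 803 (mod 1711)
1710 = 1024 + 512 + 128 + 32 + 8 + 4 + 2 in binary powers of 2.
So 3^1710 ≡ 803 · 761 · 1267 · 1502 · 1428 · 81 · 9 ≡ 1082 (mod 1711).
Since 1082 ≠ 1, base 3 is a Fermat witness: 1711 is composite.

1082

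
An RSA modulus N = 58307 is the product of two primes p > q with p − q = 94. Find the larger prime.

293

Since p = q + 94, we have 58307 = q(q + 94), so q² + 94q − 58307 = 0.
Discriminant: 94² + 4·58307 = 8836 + 233228 = 242064; √242064 = 492.
q = (−94 + 492)/2 = 199, and p = q + 94 = 293.
Check: 199 · 293 = 58307.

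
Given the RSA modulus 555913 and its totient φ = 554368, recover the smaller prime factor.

569

φ(n) = (p−1)(q−1) = n − (p+q) + 1, so p + q = 555913 − 554368 + 1 = 1546.
p and q are the roots of t² − 1546t + 555913 = 0.
Discriminant: 1546² − 4·555913 = 2390116 − 2223652 = 166464; √166464 = 408.
q = (1546 − 408)/2 = 569, p = (1546 + 408)/2 = 977.
Check: 569 · 977 = 555913.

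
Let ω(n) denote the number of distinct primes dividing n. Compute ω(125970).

125970 = 2 · 62985
62985 = 3 · 20995
20995 = 5 · 4199
4199 = 13 · 323
323 = 17 · 19
125970 = 2 · 3 · 5 · 13 · 17 · 19, which has 6 distinct prime factors.

6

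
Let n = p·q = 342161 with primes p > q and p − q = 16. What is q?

577

Since p = q + 16, we have 342161 = q(q + 16), so q² + 16q − 342161 = 0.
Discriminant: 16² + 4·342161 = 256 + 1368644 = 1368900; √1368900 = 1170.
q = (−16 + 1170)/2 = 577, and p = q + 16 = 593.
Check: 577 · 593 = 342161.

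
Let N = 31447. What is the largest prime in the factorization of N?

59

31447 = 13 · 2419
2419 = 41 · 59
59 is prime.
So 31447 = 13 · 41 · 59; the largest prime factor is 59.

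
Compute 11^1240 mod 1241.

1172

11^1 ≡ 11 (mod 1241)
11^2 ≡ 11^2 = 121 ≡ 121 (mod 1241)
11^4 ≡ 121^2 = 14641 ≡ 990 (mod 1241)
11^8 ≡ 990^2 = 980100 ≡ 951 (mod 1241)
11^16 ≡ 951^2 = 904401 ≡ 953 (mod 1241)
11^32 ≡ 953^2 = 908209 ≡ 1038 (mod 1241)
11^64 ≡ 1038^2 = 1077444 ≡ 256 (mod 1241)
11^128 ≡ 256^2 = 65536 ≡ 1004 (mod 1241)
11^256 ≡ 1004^2 = 1008016 ≡ 324 (mod 1241)
11^512 ≡ 324^2 = 104976 ≡ 732 (mod 1241)
11^1024 ≡ 732^2 = 535824 ≡ 953 (mod 1241)
1240 = 1024 + 128 + 64 + 16 + 8 in binary powers of 2.
So 11^1240 ≡ 953 · 1004 · 256 · 953 · 951 ≡ 1172 (mod 1241).
Since 1172 ≠ 1, base 11 is a Fermat witness: 1241 is composite.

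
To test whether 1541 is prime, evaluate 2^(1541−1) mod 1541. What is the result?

2^1 ≡ 2 (mod 1541)
2^2 ≡ 2^2 = 4 ≡ 4 (mod 1541)
2^4 ≡ 4^2 = 16 ≡ 16 (mod 1541)
2^8 ≡ 16^2 = 256 ≡ 256 (mod 1541)
2^16 ≡ 256^2 = 65536 ≡ 814 (mod 1541)
2^32 ≡ 814^2 = 662596 ≡ 1507 (mod 1541)
2^64 ≡ 1507^2 = 2271049 ≡ 1156 (mod 1541)
2^128 ≡ 1156^2 = 1336336 ≡ 289 (mod 1541)
2^256 ≡ 289^2 = 83521 ≡ 307 (mod 1541)
2^512 ≡ 307^2 = 94249 ≡ 248 (mod 1541)
2^1024 ≡ 248^2 = 61504 ≡ 1405 (mod 1541)
1540 = 1024 + 512 + 4 in binary powers of 2.
So 2^1540 ≡ 1405 · 248 · 16 ≡ 1243 (mod 1541).
Since 1243 ≠ 1, base 2 is a Fermat witness: 1541 is composite.

1243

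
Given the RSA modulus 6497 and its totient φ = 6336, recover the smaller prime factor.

73

φ(n) = (p−1)(q−1) = n − (p+q) + 1, so p + q = 6497 − 6336 + 1 = 162.
p and q are the roots of t² − 162t + 6497 = 0.
Discriminant: 162² − 4·6497 = 26244 − 25988 = 256; √256 = 16.
q = (162 − 16)/2 = 73, p = (162 + 16)/2 = 89.
Check: 73 · 89 = 6497.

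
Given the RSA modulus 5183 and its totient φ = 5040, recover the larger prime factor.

φ(n) = (p−1)(q−1) = n − (p+q) + 1, so p + q = 5183 − 5040 + 1 = 144.
p and q are the roots of t² − 144t + 5183 = 0.
Discriminant: 144² − 4·5183 = 20736 − 20732 = 4; √4 = 2.
q = (144 − 2)/2 = 71, p = (144 + 2)/2 = 73.
Check: 71 · 73 = 5183.

73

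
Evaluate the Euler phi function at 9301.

9100

Factor: 9301 = 71 · 131.
φ(9301) = (71−1) · (131−1) = 70 · 130 = 9100.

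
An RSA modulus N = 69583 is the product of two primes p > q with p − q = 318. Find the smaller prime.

Since p = q + 318, we have 69583 = q(q + 318), so q² + 318q − 69583 = 0.
Discriminant: 318² + 4·69583 = 101124 + 278332 = 379456; √379456 = 616.
q = (−318 + 616)/2 = 149, and p = q + 318 = 467.
Check: 149 · 467 = 69583.

149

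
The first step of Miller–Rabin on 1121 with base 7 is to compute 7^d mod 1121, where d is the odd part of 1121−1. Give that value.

239

1121 − 1 = 1120 = 2^5 · 35, so d = 35.
7^1 ≡ 7 (mod 1121)
7^2 ≡ 7^2 = 49 ≡ 49 (mod 1121)
7^4 ≡ 49^2 = 2401 ≡ 159 (mod 1121)
7^8 ≡ 159^2 = 25281 ≡ 619 (mod 1121)
7^16 ≡ 619^2 = 383161 ≡ 900 (mod 1121)
7^32 ≡ 900^2 = 810000 ≡ 638 (mod 1121)
35 = 32 + 2 + 1 in binary powers of 2.
So 7^35 ≡ 638 · 49 · 7 ≡ 239 (mod 1121).
Squaring chain: 239 → 1071 → 258 → 425 → 144; never reaches −1, so base 7 is a Miller–Rabin witness that 1121 is composite.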